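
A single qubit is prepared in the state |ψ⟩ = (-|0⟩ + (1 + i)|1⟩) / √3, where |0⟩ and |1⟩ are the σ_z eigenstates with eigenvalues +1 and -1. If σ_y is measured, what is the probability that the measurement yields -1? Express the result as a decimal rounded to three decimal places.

|-y⟩ = (|0⟩ - i|1⟩)/√2, so ⟨-y|ψ⟩ = (-2 + i) / (√2·√3).
P = |-2 + i|² / 6 = 5/6.

0.833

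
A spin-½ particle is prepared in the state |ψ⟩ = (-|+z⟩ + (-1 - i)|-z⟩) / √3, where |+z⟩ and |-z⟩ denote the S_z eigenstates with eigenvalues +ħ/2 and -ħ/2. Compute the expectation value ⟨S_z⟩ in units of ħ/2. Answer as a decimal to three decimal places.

⟨σ_z⟩ = |a|² - |b|² divided by |a|²+|b|², with a, b the |+z⟩, |-z⟩ amplitudes.
= (1 - 2)/3 = -1/3.
⟨S_z⟩ = (ħ/2)·⟨σ_z⟩.

-0.333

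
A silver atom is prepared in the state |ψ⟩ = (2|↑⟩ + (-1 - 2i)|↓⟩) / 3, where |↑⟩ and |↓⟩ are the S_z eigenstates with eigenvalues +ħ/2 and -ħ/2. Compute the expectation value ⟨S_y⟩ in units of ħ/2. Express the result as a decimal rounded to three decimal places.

-0.889

⟨σ_y⟩ = 2 Im(a* b)/(|a|²+|b|²) with a = 2, b = (-1 - 2i).
a* b = (-2 - 4i), so ⟨σ_y⟩ = -8/9.
⟨S_y⟩ = (ħ/2)·⟨σ_y⟩.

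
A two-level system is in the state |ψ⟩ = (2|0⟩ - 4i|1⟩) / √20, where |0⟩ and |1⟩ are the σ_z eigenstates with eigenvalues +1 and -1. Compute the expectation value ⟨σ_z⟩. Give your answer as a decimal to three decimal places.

-0.600

⟨σ_z⟩ = |a|² - |b|² divided by |a|²+|b|², with a, b the |0⟩, |1⟩ amplitudes.
= (4 - 16)/20 = -12/20.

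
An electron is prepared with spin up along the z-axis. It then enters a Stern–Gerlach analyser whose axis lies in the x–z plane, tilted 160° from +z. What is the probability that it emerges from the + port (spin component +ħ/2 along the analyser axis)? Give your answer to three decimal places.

0.030

For spin-½, the probability of finding spin-up along an axis at angle θ to the initial spin direction is cos²(θ/2); spin-down is sin²(θ/2).
θ = 160°, so P = cos²(80°) ≈ 0.030.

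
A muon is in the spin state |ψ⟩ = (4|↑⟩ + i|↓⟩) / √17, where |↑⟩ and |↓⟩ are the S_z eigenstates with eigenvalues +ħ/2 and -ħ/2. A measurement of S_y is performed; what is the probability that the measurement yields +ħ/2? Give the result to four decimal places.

|+y⟩ = (|↑⟩ + i|↓⟩)/√2, so ⟨+y|ψ⟩ = (5) / (√2·√17).
P = |5|² / 34 = 25/34.

0.7353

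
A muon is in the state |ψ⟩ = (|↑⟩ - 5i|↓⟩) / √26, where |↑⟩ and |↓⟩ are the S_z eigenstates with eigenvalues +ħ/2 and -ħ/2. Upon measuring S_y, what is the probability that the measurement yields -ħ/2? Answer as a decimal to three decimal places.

0.692

|-y⟩ = (|↑⟩ - i|↓⟩)/√2, so ⟨-y|ψ⟩ = (6) / (√2·√26).
P = |6|² / 52 = 36/52.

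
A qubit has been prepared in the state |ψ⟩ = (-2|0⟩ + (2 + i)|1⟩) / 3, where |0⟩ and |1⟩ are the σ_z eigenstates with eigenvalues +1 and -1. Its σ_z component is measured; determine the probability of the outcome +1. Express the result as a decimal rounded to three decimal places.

The +1 outcome corresponds to |0⟩. Its amplitude in |ψ⟩ is -2/3.
P = |-2|² / 9 = 4/9.

0.444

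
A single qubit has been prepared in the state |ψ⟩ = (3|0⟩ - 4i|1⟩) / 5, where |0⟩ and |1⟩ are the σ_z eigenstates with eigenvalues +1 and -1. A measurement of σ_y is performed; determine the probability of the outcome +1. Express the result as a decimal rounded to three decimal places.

|+y⟩ = (|0⟩ + i|1⟩)/√2, so ⟨+y|ψ⟩ = (-1) / (√2·5).
P = |-1|² / 50 = 1/50.

0.020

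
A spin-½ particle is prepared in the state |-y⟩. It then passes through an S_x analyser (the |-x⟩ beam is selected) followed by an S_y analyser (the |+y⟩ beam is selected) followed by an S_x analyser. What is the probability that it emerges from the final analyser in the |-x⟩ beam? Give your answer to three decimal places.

0.125

First analyser (S_x): from |-y⟩, P(|-x⟩) = 1/2.
After stage 1 the state is |-x⟩; P(|+y⟩) = |⟨+y|-x⟩|² = 1/2.
After stage 2 the state is |+y⟩; P(|-x⟩) = |⟨-x|+y⟩|² = 1/2.
Joint probability = 1/2 × 1/2 × 1/2 = 0.125.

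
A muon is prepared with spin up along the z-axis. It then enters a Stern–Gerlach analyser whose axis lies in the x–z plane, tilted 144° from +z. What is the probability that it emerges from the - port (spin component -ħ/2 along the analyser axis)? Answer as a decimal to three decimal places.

For spin-½, the probability of finding spin-up along an axis at angle θ to the initial spin direction is cos²(θ/2); spin-down is sin²(θ/2).
θ = 144°, so P = sin²(72°) ≈ 0.905.

0.905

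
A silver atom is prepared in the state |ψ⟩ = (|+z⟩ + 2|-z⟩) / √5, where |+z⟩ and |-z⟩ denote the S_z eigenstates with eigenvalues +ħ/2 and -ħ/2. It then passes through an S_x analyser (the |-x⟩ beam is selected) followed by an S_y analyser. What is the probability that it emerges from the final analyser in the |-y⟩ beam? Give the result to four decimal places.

First analyser (S_x): P(|-x⟩) = |⟨-x|ψ⟩|² = 1/10.
After stage 1 the state is |-x⟩; P(|-y⟩) = |⟨-y|-x⟩|² = 1/2.
Joint probability = 1/10 × 1/2 = 0.0500.

0.0500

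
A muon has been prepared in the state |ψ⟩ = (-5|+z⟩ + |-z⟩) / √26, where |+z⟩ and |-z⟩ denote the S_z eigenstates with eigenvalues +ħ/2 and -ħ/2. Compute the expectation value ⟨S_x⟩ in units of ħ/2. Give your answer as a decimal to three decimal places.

-0.385

⟨σ_x⟩ = 2 Re(a* b)/(|a|²+|b|²) with a = -5, b = 1.
a* b = -5, so ⟨σ_x⟩ = -10/26.
⟨S_x⟩ = (ħ/2)·⟨σ_x⟩.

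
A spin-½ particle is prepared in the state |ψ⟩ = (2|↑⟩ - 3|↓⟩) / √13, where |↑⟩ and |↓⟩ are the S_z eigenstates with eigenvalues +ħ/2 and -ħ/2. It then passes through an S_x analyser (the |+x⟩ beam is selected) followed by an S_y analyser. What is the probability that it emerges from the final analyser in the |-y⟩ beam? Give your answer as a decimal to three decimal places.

0.019

First analyser (S_x): P(|+x⟩) = |⟨+x|ψ⟩|² = 1/26.
After stage 1 the state is |+x⟩; P(|-y⟩) = |⟨-y|+x⟩|² = 1/2.
Joint probability = 1/26 × 1/2 = 0.019.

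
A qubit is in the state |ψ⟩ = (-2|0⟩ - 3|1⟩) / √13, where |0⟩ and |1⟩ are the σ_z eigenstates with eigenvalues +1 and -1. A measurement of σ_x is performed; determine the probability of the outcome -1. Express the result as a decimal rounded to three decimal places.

|-x⟩ = (|0⟩ - |1⟩)/√2, so ⟨-x|ψ⟩ = (1) / (√2·√13).
P = |1|² / 26 = 1/26.

0.038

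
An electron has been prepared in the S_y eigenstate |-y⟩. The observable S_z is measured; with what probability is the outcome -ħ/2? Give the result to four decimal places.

0.5000

In the S_z basis, |-y⟩ = (|+z⟩ - i|-z⟩)/√2 and |-z⟩ = |-z⟩.
|⟨-z|-y⟩|² = 1/2.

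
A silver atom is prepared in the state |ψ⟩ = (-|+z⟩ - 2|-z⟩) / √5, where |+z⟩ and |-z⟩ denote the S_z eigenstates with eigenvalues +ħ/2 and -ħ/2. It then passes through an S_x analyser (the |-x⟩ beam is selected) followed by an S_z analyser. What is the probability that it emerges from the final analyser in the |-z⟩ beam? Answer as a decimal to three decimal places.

0.050

First analyser (S_x): P(|-x⟩) = |⟨-x|ψ⟩|² = 1/10.
After stage 1 the state is |-x⟩; P(|-z⟩) = |⟨-z|-x⟩|² = 1/2.
Joint probability = 1/10 × 1/2 = 0.050.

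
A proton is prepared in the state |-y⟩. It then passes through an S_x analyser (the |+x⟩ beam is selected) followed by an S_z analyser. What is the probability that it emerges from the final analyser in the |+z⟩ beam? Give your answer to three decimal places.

First analyser (S_x): from |-y⟩, P(|+x⟩) = 1/2.
After stage 1 the state is |+x⟩; P(|+z⟩) = |⟨+z|+x⟩|² = 1/2.
Joint probability = 1/2 × 1/2 = 0.250.

0.250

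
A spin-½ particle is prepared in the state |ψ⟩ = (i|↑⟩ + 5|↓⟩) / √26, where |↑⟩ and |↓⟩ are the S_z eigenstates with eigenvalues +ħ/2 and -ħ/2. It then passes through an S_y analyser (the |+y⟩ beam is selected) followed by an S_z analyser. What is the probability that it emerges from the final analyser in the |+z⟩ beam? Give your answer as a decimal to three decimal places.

0.154

First analyser (S_y): P(|+y⟩) = |⟨+y|ψ⟩|² = 16/52.
After stage 1 the state is |+y⟩; P(|+z⟩) = |⟨+z|+y⟩|² = 1/2.
Joint probability = 16/52 × 1/2 = 0.154.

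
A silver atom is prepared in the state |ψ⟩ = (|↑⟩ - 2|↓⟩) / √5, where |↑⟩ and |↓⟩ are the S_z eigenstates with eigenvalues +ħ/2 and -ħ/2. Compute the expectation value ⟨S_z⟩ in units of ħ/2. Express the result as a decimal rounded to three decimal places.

-0.600

⟨σ_z⟩ = |a|² - |b|² divided by |a|²+|b|², with a, b the |↑⟩, |↓⟩ amplitudes.
= (1 - 4)/5 = -3/5.
⟨S_z⟩ = (ħ/2)·⟨σ_z⟩.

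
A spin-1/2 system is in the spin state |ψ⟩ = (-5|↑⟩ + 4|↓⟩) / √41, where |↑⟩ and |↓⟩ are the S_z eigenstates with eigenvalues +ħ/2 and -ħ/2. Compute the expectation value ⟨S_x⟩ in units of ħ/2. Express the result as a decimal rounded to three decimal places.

-0.976

⟨σ_x⟩ = 2 Re(a* b)/(|a|²+|b|²) with a = -5, b = 4.
a* b = -20, so ⟨σ_x⟩ = -40/41.
⟨S_x⟩ = (ħ/2)·⟨σ_x⟩.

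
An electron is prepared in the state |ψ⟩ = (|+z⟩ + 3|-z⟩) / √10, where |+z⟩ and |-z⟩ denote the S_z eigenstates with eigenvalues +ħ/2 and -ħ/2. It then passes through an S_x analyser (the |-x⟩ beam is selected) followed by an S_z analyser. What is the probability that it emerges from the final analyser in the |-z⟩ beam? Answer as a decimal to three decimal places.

0.100

First analyser (S_x): P(|-x⟩) = |⟨-x|ψ⟩|² = 4/20.
After stage 1 the state is |-x⟩; P(|-z⟩) = |⟨-z|-x⟩|² = 1/2.
Joint probability = 4/20 × 1/2 = 0.100.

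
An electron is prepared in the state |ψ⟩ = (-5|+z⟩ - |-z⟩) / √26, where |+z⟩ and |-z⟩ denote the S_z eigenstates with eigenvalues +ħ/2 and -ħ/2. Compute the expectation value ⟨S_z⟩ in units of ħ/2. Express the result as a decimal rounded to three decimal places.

0.923

⟨σ_z⟩ = |a|² - |b|² divided by |a|²+|b|², with a, b the |+z⟩, |-z⟩ amplitudes.
= (25 - 1)/26 = 24/26.
⟨S_z⟩ = (ħ/2)·⟨σ_z⟩.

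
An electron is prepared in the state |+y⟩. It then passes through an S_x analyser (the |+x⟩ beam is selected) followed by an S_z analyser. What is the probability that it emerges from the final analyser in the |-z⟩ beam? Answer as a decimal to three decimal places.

0.250

First analyser (S_x): from |+y⟩, P(|+x⟩) = 1/2.
After stage 1 the state is |+x⟩; P(|-z⟩) = |⟨-z|+x⟩|² = 1/2.
Joint probability = 1/2 × 1/2 = 0.250.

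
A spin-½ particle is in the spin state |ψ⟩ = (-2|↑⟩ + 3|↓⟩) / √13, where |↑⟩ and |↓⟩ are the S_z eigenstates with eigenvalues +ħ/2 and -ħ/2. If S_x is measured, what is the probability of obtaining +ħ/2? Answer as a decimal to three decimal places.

|+x⟩ = (|↑⟩ + |↓⟩)/√2, so ⟨+x|ψ⟩ = (1) / (√2·√13).
P = |1|² / 26 = 1/26.

0.038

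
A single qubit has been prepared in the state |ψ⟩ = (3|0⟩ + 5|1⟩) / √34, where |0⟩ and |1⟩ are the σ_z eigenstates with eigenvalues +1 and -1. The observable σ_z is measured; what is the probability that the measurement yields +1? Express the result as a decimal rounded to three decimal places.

0.265

The +1 outcome corresponds to |0⟩. Its amplitude in |ψ⟩ is 3/√34.
P = |3|² / 34 = 9/34.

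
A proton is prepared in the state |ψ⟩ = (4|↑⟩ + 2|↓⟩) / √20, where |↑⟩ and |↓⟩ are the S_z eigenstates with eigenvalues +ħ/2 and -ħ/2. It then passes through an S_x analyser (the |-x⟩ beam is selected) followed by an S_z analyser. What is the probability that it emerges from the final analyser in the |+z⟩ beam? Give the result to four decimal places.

0.0500

First analyser (S_x): P(|-x⟩) = |⟨-x|ψ⟩|² = 4/40.
After stage 1 the state is |-x⟩; P(|+z⟩) = |⟨+z|-x⟩|² = 1/2.
Joint probability = 4/40 × 1/2 = 0.0500.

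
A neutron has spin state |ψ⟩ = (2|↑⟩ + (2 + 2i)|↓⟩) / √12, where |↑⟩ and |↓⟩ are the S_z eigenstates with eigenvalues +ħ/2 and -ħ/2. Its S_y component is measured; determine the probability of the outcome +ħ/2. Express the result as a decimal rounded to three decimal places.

|+y⟩ = (|↑⟩ + i|↓⟩)/√2, so ⟨+y|ψ⟩ = (4 - 2i) / (√2·√12).
P = |4 - 2i|² / 24 = 20/24.

0.833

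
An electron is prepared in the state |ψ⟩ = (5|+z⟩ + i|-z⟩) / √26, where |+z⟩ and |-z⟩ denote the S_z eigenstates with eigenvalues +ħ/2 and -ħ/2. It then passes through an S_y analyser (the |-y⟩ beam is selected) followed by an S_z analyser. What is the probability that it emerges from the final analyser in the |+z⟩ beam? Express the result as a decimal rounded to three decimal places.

First analyser (S_y): P(|-y⟩) = |⟨-y|ψ⟩|² = 16/52.
After stage 1 the state is |-y⟩; P(|+z⟩) = |⟨+z|-y⟩|² = 1/2.
Joint probability = 16/52 × 1/2 = 0.154.

0.154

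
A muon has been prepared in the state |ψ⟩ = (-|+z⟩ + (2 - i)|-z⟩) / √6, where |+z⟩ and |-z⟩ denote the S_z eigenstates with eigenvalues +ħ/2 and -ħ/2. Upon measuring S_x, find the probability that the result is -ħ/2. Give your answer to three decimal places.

|-x⟩ = (|+z⟩ - |-z⟩)/√2, so ⟨-x|ψ⟩ = (-3 + i) / (√2·√6).
P = |-3 + i|² / 12 = 10/12.

0.833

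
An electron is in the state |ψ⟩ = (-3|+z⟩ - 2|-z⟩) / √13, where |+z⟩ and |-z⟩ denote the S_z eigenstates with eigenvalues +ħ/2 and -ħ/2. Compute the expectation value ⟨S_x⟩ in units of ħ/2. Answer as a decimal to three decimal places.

⟨σ_x⟩ = 2 Re(a* b)/(|a|²+|b|²) with a = -3, b = -2.
a* b = 6, so ⟨σ_x⟩ = 12/13.
⟨S_x⟩ = (ħ/2)·⟨σ_x⟩.

0.923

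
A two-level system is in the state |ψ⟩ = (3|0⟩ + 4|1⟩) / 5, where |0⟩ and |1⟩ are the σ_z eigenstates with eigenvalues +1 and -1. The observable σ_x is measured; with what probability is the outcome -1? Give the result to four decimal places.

|-x⟩ = (|0⟩ - |1⟩)/√2, so ⟨-x|ψ⟩ = (-1) / (√2·5).
P = |-1|² / 50 = 1/50.

0.0200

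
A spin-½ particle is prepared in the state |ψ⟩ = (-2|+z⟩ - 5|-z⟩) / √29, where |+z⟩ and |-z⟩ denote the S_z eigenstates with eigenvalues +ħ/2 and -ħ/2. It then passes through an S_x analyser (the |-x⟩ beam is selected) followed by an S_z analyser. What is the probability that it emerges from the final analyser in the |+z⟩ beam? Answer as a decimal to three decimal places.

0.078

First analyser (S_x): P(|-x⟩) = |⟨-x|ψ⟩|² = 9/58.
After stage 1 the state is |-x⟩; P(|+z⟩) = |⟨+z|-x⟩|² = 1/2.
Joint probability = 9/58 × 1/2 = 0.078.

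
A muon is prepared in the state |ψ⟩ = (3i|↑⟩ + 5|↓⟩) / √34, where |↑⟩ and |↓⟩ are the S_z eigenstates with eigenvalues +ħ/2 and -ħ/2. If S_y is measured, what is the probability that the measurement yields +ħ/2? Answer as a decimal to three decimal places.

0.059

|+y⟩ = (|↑⟩ + i|↓⟩)/√2, so ⟨+y|ψ⟩ = (-2i) / (√2·√34).
P = |-2i|² / 68 = 4/68.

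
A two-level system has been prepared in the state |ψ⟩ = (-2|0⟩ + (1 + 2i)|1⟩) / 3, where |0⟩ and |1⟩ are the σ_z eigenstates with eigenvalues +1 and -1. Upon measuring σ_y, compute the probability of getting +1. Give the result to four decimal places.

|+y⟩ = (|0⟩ + i|1⟩)/√2, so ⟨+y|ψ⟩ = (-i) / (√2·3).
P = |-i|² / 18 = 1/18.

0.0556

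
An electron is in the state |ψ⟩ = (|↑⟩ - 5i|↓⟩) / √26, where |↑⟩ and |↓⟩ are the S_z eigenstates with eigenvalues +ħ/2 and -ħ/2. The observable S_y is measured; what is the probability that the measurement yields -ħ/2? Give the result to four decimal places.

|-y⟩ = (|↑⟩ - i|↓⟩)/√2, so ⟨-y|ψ⟩ = (6) / (√2·√26).
P = |6|² / 52 = 36/52.

0.6923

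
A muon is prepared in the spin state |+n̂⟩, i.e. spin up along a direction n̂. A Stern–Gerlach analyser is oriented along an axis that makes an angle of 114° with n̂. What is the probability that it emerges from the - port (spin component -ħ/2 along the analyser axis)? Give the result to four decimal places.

For spin-½, the probability of finding spin-up along an axis at angle θ to the initial spin direction is cos²(θ/2); spin-down is sin²(θ/2).
θ = 114°, so P = sin²(57°) ≈ 0.7034.

0.7034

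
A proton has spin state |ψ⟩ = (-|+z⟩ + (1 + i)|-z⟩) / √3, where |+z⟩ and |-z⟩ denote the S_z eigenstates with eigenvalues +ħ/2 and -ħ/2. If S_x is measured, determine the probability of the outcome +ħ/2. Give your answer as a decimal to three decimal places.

|+x⟩ = (|+z⟩ + |-z⟩)/√2, so ⟨+x|ψ⟩ = (i) / (√2·√3).
P = |i|² / 6 = 1/6.

0.167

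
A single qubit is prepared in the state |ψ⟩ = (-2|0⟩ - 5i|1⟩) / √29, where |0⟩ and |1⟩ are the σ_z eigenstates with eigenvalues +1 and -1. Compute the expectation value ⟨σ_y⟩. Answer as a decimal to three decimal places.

0.690

⟨σ_y⟩ = 2 Im(a* b)/(|a|²+|b|²) with a = -2, b = -5i.
a* b = 10i, so ⟨σ_y⟩ = 20/29.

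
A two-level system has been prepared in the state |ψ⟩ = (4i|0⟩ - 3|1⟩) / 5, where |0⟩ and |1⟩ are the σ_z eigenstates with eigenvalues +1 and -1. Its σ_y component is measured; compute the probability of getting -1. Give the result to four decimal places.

0.0200

|-y⟩ = (|0⟩ - i|1⟩)/√2, so ⟨-y|ψ⟩ = (i) / (√2·5).
P = |i|² / 50 = 1/50.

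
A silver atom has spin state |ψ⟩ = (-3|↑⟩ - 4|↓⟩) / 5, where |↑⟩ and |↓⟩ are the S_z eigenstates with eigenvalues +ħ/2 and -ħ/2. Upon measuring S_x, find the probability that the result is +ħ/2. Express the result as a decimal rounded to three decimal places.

0.980

|+x⟩ = (|↑⟩ + |↓⟩)/√2, so ⟨+x|ψ⟩ = (-7) / (√2·5).
P = |-7|² / 50 = 49/50.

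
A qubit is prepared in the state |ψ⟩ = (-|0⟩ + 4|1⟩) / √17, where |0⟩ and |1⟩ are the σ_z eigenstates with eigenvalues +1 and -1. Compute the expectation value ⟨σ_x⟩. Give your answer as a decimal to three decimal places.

-0.471

⟨σ_x⟩ = 2 Re(a* b)/(|a|²+|b|²) with a = -1, b = 4.
a* b = -4, so ⟨σ_x⟩ = -8/17.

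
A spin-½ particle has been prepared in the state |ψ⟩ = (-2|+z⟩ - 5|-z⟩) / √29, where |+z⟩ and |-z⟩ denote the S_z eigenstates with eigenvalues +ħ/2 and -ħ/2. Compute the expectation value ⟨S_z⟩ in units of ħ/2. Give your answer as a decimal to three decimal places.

⟨σ_z⟩ = |a|² - |b|² divided by |a|²+|b|², with a, b the |+z⟩, |-z⟩ amplitudes.
= (4 - 25)/29 = -21/29.
⟨S_z⟩ = (ħ/2)·⟨σ_z⟩.

-0.724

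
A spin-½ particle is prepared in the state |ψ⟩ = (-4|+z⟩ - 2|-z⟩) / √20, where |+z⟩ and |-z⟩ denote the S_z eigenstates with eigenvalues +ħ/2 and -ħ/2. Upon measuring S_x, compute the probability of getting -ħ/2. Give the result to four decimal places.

0.1000

|-x⟩ = (|+z⟩ - |-z⟩)/√2, so ⟨-x|ψ⟩ = (-2) / (√2·√20).
P = |-2|² / 40 = 4/40.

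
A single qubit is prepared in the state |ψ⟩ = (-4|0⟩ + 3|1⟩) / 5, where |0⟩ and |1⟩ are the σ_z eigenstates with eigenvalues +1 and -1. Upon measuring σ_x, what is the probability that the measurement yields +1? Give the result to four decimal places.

|+x⟩ = (|0⟩ + |1⟩)/√2, so ⟨+x|ψ⟩ = (-1) / (√2·5).
P = |-1|² / 50 = 1/50.

0.0200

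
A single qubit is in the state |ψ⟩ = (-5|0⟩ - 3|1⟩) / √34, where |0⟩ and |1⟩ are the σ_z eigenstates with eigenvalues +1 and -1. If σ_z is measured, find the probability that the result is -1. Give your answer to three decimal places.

0.265

The -1 outcome corresponds to |1⟩. Its amplitude in |ψ⟩ is -3/√34.
P = |-3|² / 34 = 9/34.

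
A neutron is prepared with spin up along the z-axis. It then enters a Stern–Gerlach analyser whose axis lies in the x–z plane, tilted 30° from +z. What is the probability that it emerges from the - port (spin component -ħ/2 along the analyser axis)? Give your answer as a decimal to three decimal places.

0.067

For spin-½, the probability of finding spin-up along an axis at angle θ to the initial spin direction is cos²(θ/2); spin-down is sin²(θ/2).
θ = 30°, so P = sin²(15°) ≈ 0.067.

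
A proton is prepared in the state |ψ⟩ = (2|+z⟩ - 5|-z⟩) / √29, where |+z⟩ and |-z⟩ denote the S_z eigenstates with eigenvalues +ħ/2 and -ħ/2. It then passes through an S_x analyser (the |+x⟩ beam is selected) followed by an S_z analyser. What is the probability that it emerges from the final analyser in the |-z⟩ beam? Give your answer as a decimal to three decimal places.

0.078

First analyser (S_x): P(|+x⟩) = |⟨+x|ψ⟩|² = 9/58.
After stage 1 the state is |+x⟩; P(|-z⟩) = |⟨-z|+x⟩|² = 1/2.
Joint probability = 9/58 × 1/2 = 0.078.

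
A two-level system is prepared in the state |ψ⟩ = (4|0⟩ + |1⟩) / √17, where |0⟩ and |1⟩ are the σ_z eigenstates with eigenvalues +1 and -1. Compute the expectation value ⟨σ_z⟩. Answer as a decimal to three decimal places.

⟨σ_z⟩ = |a|² - |b|² divided by |a|²+|b|², with a, b the |0⟩, |1⟩ amplitudes.
= (16 - 1)/17 = 15/17.

0.882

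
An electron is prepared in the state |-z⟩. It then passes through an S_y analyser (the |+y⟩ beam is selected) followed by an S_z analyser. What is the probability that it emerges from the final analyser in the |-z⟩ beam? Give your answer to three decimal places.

First analyser (S_y): from |-z⟩, P(|+y⟩) = 1/2.
After stage 1 the state is |+y⟩; P(|-z⟩) = |⟨-z|+y⟩|² = 1/2.
Joint probability = 1/2 × 1/2 = 0.250.

0.250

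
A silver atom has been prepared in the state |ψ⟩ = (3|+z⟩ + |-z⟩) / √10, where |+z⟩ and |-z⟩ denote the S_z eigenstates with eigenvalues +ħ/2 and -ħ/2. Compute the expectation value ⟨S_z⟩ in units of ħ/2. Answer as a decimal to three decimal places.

⟨σ_z⟩ = |a|² - |b|² divided by |a|²+|b|², with a, b the |+z⟩, |-z⟩ amplitudes.
= (9 - 1)/10 = 8/10.
⟨S_z⟩ = (ħ/2)·⟨σ_z⟩.

0.800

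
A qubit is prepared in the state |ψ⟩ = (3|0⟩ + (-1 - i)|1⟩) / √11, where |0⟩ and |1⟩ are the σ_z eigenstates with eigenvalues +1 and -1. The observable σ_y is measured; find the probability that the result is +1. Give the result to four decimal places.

|+y⟩ = (|0⟩ + i|1⟩)/√2, so ⟨+y|ψ⟩ = (2 + i) / (√2·√11).
P = |2 + i|² / 22 = 5/22.

0.2273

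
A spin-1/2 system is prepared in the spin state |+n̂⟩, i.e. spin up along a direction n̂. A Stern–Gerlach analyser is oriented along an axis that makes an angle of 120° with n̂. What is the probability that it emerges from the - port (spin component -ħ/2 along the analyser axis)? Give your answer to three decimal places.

For spin-½, the probability of finding spin-up along an axis at angle θ to the initial spin direction is cos²(θ/2); spin-down is sin²(θ/2).
θ = 120°, so P = sin²(60°) ≈ 0.750.

0.750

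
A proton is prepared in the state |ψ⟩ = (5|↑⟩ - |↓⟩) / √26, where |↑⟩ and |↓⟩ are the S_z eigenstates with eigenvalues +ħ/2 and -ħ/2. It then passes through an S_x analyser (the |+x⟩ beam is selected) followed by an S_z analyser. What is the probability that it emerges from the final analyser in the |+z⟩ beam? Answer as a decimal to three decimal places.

First analyser (S_x): P(|+x⟩) = |⟨+x|ψ⟩|² = 16/52.
After stage 1 the state is |+x⟩; P(|+z⟩) = |⟨+z|+x⟩|² = 1/2.
Joint probability = 16/52 × 1/2 = 0.154.

0.154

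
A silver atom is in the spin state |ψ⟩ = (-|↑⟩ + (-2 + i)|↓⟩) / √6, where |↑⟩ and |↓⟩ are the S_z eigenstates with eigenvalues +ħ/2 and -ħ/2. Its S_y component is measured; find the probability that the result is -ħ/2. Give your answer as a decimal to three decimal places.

|-y⟩ = (|↑⟩ - i|↓⟩)/√2, so ⟨-y|ψ⟩ = (-2 - 2i) / (√2·√6).
P = |-2 - 2i|² / 12 = 8/12.

0.667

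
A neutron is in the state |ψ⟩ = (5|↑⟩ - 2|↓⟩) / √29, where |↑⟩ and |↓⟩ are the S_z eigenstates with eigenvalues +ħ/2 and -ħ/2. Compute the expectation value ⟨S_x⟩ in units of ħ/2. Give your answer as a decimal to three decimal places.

-0.690

⟨σ_x⟩ = 2 Re(a* b)/(|a|²+|b|²) with a = 5, b = -2.
a* b = -10, so ⟨σ_x⟩ = -20/29.
⟨S_x⟩ = (ħ/2)·⟨σ_x⟩.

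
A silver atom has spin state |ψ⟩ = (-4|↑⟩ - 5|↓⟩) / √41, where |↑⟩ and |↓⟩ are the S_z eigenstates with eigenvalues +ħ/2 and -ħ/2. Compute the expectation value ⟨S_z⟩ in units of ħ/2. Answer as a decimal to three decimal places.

⟨σ_z⟩ = |a|² - |b|² divided by |a|²+|b|², with a, b the |↑⟩, |↓⟩ amplitudes.
= (16 - 25)/41 = -9/41.
⟨S_z⟩ = (ħ/2)·⟨σ_z⟩.

-0.220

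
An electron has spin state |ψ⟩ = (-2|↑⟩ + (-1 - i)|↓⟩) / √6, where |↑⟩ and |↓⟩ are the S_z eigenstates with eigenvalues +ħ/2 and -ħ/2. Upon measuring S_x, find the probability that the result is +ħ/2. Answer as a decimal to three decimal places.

|+x⟩ = (|↑⟩ + |↓⟩)/√2, so ⟨+x|ψ⟩ = (-3 - i) / (√2·√6).
P = |-3 - i|² / 12 = 10/12.

0.833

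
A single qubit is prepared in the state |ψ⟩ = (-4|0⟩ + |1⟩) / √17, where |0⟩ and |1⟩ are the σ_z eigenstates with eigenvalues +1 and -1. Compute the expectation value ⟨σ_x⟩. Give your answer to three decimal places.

-0.471

⟨σ_x⟩ = 2 Re(a* b)/(|a|²+|b|²) with a = -4, b = 1.
a* b = -4, so ⟨σ_x⟩ = -8/17.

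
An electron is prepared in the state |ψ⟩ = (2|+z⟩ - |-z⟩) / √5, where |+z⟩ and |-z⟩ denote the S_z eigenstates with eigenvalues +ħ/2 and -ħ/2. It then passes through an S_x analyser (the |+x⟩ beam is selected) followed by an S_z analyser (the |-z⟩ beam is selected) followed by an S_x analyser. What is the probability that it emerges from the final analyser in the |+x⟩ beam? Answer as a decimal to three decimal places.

First analyser (S_x): P(|+x⟩) = |⟨+x|ψ⟩|² = 1/10.
After stage 1 the state is |+x⟩; P(|-z⟩) = |⟨-z|+x⟩|² = 1/2.
After stage 2 the state is |-z⟩; P(|+x⟩) = |⟨+x|-z⟩|² = 1/2.
Joint probability = 1/10 × 1/2 × 1/2 = 0.025.

0.025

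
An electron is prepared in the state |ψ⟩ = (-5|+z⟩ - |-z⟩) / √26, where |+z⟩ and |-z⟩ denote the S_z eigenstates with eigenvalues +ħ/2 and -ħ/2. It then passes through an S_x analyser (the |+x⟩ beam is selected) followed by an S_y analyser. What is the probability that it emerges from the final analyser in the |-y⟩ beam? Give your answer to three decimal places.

0.346

First analyser (S_x): P(|+x⟩) = |⟨+x|ψ⟩|² = 36/52.
After stage 1 the state is |+x⟩; P(|-y⟩) = |⟨-y|+x⟩|² = 1/2.
Joint probability = 36/52 × 1/2 = 0.346.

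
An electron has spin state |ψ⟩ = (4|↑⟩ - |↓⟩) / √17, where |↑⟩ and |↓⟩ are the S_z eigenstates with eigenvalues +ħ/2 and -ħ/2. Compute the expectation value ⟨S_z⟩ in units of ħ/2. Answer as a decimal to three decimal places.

⟨σ_z⟩ = |a|² - |b|² divided by |a|²+|b|², with a, b the |↑⟩, |↓⟩ amplitudes.
= (16 - 1)/17 = 15/17.
⟨S_z⟩ = (ħ/2)·⟨σ_z⟩.

0.882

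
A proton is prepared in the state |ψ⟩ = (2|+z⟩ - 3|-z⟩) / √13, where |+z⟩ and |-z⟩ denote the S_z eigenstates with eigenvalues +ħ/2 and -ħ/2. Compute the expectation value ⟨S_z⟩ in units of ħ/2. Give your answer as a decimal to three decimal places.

-0.385

⟨σ_z⟩ = |a|² - |b|² divided by |a|²+|b|², with a, b the |+z⟩, |-z⟩ amplitudes.
= (4 - 9)/13 = -5/13.
⟨S_z⟩ = (ħ/2)·⟨σ_z⟩.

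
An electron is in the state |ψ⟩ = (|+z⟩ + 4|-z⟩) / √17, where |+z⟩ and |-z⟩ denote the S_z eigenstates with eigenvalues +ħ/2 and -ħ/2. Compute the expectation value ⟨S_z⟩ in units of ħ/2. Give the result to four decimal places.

⟨σ_z⟩ = |a|² - |b|² divided by |a|²+|b|², with a, b the |+z⟩, |-z⟩ amplitudes.
= (1 - 16)/17 = -15/17.
⟨S_z⟩ = (ħ/2)·⟨σ_z⟩.

-0.8824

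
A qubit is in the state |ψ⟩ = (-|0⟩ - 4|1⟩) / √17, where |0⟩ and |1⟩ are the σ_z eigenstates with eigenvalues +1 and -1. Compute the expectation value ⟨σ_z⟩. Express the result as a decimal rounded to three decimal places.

-0.882

⟨σ_z⟩ = |a|² - |b|² divided by |a|²+|b|², with a, b the |0⟩, |1⟩ amplitudes.
= (1 - 16)/17 = -15/17.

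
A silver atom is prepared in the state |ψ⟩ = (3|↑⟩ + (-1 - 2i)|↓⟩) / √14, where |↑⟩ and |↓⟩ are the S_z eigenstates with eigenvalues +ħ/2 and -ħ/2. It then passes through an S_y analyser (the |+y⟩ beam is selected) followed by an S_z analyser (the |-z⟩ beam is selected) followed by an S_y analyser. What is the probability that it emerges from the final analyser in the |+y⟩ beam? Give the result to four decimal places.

0.0179

First analyser (S_y): P(|+y⟩) = |⟨+y|ψ⟩|² = 2/28.
After stage 1 the state is |+y⟩; P(|-z⟩) = |⟨-z|+y⟩|² = 1/2.
After stage 2 the state is |-z⟩; P(|+y⟩) = |⟨+y|-z⟩|² = 1/2.
Joint probability = 2/28 × 1/2 × 1/2 = 0.0179.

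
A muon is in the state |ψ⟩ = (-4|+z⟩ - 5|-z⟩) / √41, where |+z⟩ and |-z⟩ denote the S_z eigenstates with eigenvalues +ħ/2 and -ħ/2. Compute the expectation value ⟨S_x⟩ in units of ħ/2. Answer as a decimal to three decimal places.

⟨σ_x⟩ = 2 Re(a* b)/(|a|²+|b|²) with a = -4, b = -5.
a* b = 20, so ⟨σ_x⟩ = 40/41.
⟨S_x⟩ = (ħ/2)·⟨σ_x⟩.

0.976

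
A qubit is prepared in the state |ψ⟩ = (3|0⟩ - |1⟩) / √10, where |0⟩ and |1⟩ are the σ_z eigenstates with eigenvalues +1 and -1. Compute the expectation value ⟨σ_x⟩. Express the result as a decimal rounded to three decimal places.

-0.600

⟨σ_x⟩ = 2 Re(a* b)/(|a|²+|b|²) with a = 3, b = -1.
a* b = -3, so ⟨σ_x⟩ = -6/10.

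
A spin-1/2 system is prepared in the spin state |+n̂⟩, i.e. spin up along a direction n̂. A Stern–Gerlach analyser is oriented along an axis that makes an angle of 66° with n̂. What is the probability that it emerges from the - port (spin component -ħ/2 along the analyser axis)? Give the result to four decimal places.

0.2966

For spin-½, the probability of finding spin-up along an axis at angle θ to the initial spin direction is cos²(θ/2); spin-down is sin²(θ/2).
θ = 66°, so P = sin²(33°) ≈ 0.2966.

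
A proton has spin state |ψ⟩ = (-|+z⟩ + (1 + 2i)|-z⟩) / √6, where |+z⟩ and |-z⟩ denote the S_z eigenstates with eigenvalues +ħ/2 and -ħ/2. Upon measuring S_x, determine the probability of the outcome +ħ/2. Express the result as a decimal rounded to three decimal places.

0.333

|+x⟩ = (|+z⟩ + |-z⟩)/√2, so ⟨+x|ψ⟩ = (2i) / (√2·√6).
P = |2i|² / 12 = 4/12.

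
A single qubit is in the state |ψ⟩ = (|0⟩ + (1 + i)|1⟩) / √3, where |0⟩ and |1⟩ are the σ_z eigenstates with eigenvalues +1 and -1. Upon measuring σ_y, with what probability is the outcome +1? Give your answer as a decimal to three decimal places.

|+y⟩ = (|0⟩ + i|1⟩)/√2, so ⟨+y|ψ⟩ = (2 - i) / (√2·√3).
P = |2 - i|² / 6 = 5/6.

0.833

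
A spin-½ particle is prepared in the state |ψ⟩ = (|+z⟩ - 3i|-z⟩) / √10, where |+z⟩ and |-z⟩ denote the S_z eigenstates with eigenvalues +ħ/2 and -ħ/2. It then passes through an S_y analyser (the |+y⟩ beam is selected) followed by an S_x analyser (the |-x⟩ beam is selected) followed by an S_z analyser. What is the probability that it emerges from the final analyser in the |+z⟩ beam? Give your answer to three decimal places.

0.050

First analyser (S_y): P(|+y⟩) = |⟨+y|ψ⟩|² = 4/20.
After stage 1 the state is |+y⟩; P(|-x⟩) = |⟨-x|+y⟩|² = 1/2.
After stage 2 the state is |-x⟩; P(|+z⟩) = |⟨+z|-x⟩|² = 1/2.
Joint probability = 4/20 × 1/2 × 1/2 = 0.050.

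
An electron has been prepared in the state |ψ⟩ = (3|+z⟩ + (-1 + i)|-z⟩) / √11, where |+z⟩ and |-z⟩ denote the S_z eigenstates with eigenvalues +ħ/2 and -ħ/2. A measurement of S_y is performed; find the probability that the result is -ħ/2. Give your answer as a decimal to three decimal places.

0.227

|-y⟩ = (|+z⟩ - i|-z⟩)/√2, so ⟨-y|ψ⟩ = (2 - i) / (√2·√11).
P = |2 - i|² / 22 = 5/22.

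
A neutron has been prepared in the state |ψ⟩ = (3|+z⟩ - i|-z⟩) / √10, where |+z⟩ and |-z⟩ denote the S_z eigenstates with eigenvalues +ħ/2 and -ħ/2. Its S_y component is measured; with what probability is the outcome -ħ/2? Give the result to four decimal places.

0.8000

|-y⟩ = (|+z⟩ - i|-z⟩)/√2, so ⟨-y|ψ⟩ = (4) / (√2·√10).
P = |4|² / 20 = 16/20.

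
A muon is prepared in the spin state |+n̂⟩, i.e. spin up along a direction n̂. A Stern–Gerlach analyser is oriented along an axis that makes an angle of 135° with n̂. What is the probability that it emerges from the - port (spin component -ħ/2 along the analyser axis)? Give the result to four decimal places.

For spin-½, the probability of finding spin-up along an axis at angle θ to the initial spin direction is cos²(θ/2); spin-down is sin²(θ/2).
θ = 135°, so P = sin²(67.5°) ≈ 0.8536.

0.8536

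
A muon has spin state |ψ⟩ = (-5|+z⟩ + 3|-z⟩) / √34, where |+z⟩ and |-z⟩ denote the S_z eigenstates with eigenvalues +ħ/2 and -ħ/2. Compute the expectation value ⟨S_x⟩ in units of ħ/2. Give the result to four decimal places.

-0.8824

⟨σ_x⟩ = 2 Re(a* b)/(|a|²+|b|²) with a = -5, b = 3.
a* b = -15, so ⟨σ_x⟩ = -30/34.
⟨S_x⟩ = (ħ/2)·⟨σ_x⟩.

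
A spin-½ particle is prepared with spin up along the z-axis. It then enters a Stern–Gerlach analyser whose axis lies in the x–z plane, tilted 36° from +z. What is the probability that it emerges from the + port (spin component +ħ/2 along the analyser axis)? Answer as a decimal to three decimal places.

For spin-½, the probability of finding spin-up along an axis at angle θ to the initial spin direction is cos²(θ/2); spin-down is sin²(θ/2).
θ = 36°, so P = cos²(18°) ≈ 0.905.

0.905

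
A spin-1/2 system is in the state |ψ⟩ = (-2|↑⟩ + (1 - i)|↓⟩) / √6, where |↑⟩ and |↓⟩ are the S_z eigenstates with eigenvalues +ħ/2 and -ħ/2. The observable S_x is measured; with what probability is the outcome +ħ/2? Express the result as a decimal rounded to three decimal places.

|+x⟩ = (|↑⟩ + |↓⟩)/√2, so ⟨+x|ψ⟩ = (-1 - i) / (√2·√6).
P = |-1 - i|² / 12 = 2/12.

0.167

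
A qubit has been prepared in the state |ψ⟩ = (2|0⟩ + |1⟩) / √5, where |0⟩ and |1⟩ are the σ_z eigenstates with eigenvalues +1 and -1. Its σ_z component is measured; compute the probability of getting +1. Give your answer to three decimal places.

The +1 outcome corresponds to |0⟩. Its amplitude in |ψ⟩ is 2/√5.
P = |2|² / 5 = 4/5.

0.800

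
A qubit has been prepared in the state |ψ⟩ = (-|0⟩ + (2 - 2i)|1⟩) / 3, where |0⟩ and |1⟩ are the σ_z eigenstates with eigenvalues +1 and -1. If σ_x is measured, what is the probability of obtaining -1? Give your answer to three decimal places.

0.722

|-x⟩ = (|0⟩ - |1⟩)/√2, so ⟨-x|ψ⟩ = (-3 + 2i) / (√2·3).
P = |-3 + 2i|² / 18 = 13/18.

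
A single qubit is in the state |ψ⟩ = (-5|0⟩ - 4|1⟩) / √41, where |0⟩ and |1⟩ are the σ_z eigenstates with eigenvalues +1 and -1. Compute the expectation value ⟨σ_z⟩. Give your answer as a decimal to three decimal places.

0.220

⟨σ_z⟩ = |a|² - |b|² divided by |a|²+|b|², with a, b the |0⟩, |1⟩ amplitudes.
= (25 - 16)/41 = 9/41.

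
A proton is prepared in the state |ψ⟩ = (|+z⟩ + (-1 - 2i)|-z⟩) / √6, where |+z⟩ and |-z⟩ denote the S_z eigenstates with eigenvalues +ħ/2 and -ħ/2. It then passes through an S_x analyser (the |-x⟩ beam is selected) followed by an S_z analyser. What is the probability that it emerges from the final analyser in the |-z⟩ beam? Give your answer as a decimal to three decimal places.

0.333

First analyser (S_x): P(|-x⟩) = |⟨-x|ψ⟩|² = 8/12.
After stage 1 the state is |-x⟩; P(|-z⟩) = |⟨-z|-x⟩|² = 1/2.
Joint probability = 8/12 × 1/2 = 0.333.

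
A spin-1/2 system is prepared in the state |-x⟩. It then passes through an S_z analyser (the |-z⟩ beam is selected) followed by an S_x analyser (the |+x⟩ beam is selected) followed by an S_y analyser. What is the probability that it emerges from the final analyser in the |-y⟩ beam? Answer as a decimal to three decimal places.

0.125

First analyser (S_z): from |-x⟩, P(|-z⟩) = 1/2.
After stage 1 the state is |-z⟩; P(|+x⟩) = |⟨+x|-z⟩|² = 1/2.
After stage 2 the state is |+x⟩; P(|-y⟩) = |⟨-y|+x⟩|² = 1/2.
Joint probability = 1/2 × 1/2 × 1/2 = 0.125.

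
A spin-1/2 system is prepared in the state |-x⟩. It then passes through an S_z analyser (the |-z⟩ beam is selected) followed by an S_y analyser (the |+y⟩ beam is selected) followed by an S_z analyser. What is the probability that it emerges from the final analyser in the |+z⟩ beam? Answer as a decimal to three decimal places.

0.125

First analyser (S_z): from |-x⟩, P(|-z⟩) = 1/2.
After stage 1 the state is |-z⟩; P(|+y⟩) = |⟨+y|-z⟩|² = 1/2.
After stage 2 the state is |+y⟩; P(|+z⟩) = |⟨+z|+y⟩|² = 1/2.
Joint probability = 1/2 × 1/2 × 1/2 = 0.125.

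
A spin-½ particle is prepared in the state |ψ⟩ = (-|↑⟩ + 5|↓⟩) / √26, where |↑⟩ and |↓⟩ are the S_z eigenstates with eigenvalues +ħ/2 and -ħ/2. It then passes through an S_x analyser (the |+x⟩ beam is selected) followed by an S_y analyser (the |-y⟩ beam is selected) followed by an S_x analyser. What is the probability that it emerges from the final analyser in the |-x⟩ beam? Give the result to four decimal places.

First analyser (S_x): P(|+x⟩) = |⟨+x|ψ⟩|² = 16/52.
After stage 1 the state is |+x⟩; P(|-y⟩) = |⟨-y|+x⟩|² = 1/2.
After stage 2 the state is |-y⟩; P(|-x⟩) = |⟨-x|-y⟩|² = 1/2.
Joint probability = 16/52 × 1/2 × 1/2 = 0.0769.

0.0769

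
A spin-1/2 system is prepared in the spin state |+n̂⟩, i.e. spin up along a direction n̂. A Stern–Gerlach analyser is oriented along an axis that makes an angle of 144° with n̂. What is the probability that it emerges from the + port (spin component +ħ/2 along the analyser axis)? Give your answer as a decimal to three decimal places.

0.095

For spin-½, the probability of finding spin-up along an axis at angle θ to the initial spin direction is cos²(θ/2); spin-down is sin²(θ/2).
θ = 144°, so P = cos²(72°) ≈ 0.095.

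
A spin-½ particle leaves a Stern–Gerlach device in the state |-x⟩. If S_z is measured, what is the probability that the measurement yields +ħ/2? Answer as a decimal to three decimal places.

0.500

In the S_z basis, |-x⟩ = (|↑⟩ - |↓⟩)/√2 and |+z⟩ = |↑⟩.
|⟨+z|-x⟩|² = 1/2.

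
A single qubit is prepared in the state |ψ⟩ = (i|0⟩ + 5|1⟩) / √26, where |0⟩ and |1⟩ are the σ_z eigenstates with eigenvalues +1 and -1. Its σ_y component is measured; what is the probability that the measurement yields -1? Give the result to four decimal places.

|-y⟩ = (|0⟩ - i|1⟩)/√2, so ⟨-y|ψ⟩ = (6i) / (√2·√26).
P = |6i|² / 52 = 36/52.

0.6923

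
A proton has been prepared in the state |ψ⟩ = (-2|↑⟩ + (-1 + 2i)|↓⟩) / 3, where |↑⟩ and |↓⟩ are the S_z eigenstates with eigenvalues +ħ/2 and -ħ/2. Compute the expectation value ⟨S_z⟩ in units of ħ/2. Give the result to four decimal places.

-0.1111

⟨σ_z⟩ = |a|² - |b|² divided by |a|²+|b|², with a, b the |↑⟩, |↓⟩ amplitudes.
= (4 - 5)/9 = -1/9.
⟨S_z⟩ = (ħ/2)·⟨σ_z⟩.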